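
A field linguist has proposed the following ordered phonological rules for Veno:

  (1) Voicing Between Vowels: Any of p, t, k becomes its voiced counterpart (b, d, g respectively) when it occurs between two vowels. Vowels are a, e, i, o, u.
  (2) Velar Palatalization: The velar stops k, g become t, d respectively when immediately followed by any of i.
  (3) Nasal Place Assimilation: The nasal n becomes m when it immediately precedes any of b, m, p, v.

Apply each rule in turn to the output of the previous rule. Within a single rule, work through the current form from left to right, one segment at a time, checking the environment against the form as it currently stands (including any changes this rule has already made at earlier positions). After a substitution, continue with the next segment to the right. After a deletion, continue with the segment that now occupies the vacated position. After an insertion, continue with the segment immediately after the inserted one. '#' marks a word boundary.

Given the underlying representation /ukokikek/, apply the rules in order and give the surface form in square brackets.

[ugodigek]

(1) Voicing Between Vowels: [ukokikek] → [ugogigek]
(2) Velar Palatalization: [ugogigek] → [ugodigek]
(3) Nasal Place Assimilation: no change — [ugodigek]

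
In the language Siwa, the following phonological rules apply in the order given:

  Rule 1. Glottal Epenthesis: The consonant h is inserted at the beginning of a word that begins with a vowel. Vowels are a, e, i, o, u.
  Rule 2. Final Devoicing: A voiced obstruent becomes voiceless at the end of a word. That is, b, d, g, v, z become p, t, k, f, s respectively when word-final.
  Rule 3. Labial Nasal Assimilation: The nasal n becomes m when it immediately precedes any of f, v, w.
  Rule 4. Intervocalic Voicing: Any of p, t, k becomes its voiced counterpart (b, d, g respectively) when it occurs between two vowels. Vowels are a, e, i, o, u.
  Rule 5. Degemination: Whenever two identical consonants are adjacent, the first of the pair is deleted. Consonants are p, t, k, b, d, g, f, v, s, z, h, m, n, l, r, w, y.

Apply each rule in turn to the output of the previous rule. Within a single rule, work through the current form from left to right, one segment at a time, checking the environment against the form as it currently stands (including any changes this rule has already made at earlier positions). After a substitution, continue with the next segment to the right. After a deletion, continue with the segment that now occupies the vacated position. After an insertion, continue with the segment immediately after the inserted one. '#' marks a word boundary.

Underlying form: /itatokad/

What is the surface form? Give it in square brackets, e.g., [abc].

[hidadogat]

Rule 1 Glottal Epenthesis: [itatokad] → [hitatokad]
Rule 2 Final Devoicing: [hitatokad] → [hitatokat]
Rule 3 Labial Nasal Assimilation: no change — [hitatokat]
Rule 4 Intervocalic Voicing: [hitatokat] → [hidadogat]
Rule 5 Degemination: no change — [hidadogat]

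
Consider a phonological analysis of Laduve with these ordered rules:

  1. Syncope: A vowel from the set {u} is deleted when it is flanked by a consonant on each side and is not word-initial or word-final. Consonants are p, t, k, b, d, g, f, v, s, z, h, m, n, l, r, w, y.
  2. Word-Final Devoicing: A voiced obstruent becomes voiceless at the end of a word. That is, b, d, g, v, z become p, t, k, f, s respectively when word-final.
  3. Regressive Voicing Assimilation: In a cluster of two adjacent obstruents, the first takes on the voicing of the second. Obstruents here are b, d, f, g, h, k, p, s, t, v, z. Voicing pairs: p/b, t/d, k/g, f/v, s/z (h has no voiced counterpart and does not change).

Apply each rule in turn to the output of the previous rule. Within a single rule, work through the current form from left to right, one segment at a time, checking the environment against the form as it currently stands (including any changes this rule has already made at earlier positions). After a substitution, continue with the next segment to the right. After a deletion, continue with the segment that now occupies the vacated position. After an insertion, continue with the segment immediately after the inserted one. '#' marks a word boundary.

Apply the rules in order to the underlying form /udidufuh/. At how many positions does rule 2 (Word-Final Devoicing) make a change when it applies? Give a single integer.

1 Syncope: [udidufuh] → [udidfh]
2 Word-Final Devoicing: no change — [udidfh]
3 Regressive Voicing Assimilation: [udidfh] → [uditfh]
Rule 2 changed 0 position(s).

0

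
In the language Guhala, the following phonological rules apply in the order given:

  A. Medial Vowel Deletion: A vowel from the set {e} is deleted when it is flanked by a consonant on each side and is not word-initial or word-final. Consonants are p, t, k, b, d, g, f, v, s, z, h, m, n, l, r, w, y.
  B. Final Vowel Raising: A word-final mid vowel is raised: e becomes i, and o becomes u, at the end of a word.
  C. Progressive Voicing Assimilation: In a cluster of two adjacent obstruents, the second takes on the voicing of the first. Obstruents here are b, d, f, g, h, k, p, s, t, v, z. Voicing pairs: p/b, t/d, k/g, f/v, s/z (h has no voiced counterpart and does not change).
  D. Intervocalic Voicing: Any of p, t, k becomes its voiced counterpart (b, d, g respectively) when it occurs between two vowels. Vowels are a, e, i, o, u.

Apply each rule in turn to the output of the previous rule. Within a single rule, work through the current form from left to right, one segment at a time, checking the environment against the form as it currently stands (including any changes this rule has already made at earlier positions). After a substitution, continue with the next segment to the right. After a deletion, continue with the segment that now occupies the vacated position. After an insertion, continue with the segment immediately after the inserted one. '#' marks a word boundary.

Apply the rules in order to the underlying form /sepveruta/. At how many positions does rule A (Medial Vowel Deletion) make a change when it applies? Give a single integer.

2

A Medial Vowel Deletion: [sepveruta] → [spvruta]
B Final Vowel Raising: no change — [spvruta]
C Progressive Voicing Assimilation: [spvruta] → [spfruta]
D Intervocalic Voicing: [spfruta] → [spfruda]
Rule A changed 2 position(s).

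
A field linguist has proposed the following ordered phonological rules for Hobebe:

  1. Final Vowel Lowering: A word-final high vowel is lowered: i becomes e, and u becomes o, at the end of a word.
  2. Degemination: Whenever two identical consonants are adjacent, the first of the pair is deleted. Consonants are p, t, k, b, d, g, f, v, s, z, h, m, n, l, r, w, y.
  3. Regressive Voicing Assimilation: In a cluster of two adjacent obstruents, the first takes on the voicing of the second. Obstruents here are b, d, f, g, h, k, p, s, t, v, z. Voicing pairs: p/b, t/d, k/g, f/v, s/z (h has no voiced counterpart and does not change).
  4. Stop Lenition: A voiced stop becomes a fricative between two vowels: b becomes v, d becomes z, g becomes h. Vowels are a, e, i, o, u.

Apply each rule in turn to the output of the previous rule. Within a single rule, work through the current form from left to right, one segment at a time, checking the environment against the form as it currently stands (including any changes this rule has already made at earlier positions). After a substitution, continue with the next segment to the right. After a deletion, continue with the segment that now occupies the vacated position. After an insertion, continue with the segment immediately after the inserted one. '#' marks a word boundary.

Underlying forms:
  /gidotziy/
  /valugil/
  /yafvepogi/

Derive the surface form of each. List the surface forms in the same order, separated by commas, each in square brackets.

/gidotziy/:
  1 Final Vowel Lowering: no change — [gidotziy]
  2 Degemination: no change — [gidotziy]
  3 Regressive Voicing Assimilation: [gidotziy] → [gidodziy]
  4 Stop Lenition: [gidodziy] → [gizodziy]
/valugil/:
  1 Final Vowel Lowering: no change — [valugil]
  2 Degemination: no change — [valugil]
  3 Regressive Voicing Assimilation: no change — [valugil]
  4 Stop Lenition: [valugil] → [valuhil]
/yafvepogi/:
  1 Final Vowel Lowering: [yafvepogi] → [yafvepoge]
  2 Degemination: no change — [yafvepoge]
  3 Regressive Voicing Assimilation: [yafvepoge] → [yavvepoge]
  4 Stop Lenition: [yavvepoge] → [yavvepohe]

[gizodziy], [valuhil], [yavvepohe]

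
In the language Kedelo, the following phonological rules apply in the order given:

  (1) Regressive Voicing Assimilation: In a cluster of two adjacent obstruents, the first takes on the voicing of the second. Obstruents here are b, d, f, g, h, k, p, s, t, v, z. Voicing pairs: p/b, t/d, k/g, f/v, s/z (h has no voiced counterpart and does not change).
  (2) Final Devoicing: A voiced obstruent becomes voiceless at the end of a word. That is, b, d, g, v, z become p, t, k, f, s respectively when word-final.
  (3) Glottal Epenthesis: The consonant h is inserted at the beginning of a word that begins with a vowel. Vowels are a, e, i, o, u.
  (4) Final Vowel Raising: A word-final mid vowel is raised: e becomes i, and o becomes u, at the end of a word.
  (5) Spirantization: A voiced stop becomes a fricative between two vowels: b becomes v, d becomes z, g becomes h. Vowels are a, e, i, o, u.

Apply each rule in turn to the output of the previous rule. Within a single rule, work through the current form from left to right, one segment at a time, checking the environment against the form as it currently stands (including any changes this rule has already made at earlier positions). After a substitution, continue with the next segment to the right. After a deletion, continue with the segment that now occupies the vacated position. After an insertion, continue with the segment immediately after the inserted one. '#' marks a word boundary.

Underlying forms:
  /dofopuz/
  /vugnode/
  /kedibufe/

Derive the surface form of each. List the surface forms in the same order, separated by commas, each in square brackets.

/dofopuz/:
  (1) Regressive Voicing Assimilation: no change — [dofopuz]
  (2) Final Devoicing: [dofopuz] → [dofopus]
  (3) Glottal Epenthesis: no change — [dofopus]
  (4) Final Vowel Raising: no change — [dofopus]
  (5) Spirantization: no change — [dofopus]
/vugnode/:
  (1) Regressive Voicing Assimilation: no change — [vugnode]
  (2) Final Devoicing: no change — [vugnode]
  (3) Glottal Epenthesis: no change — [vugnode]
  (4) Final Vowel Raising: [vugnode] → [vugnodi]
  (5) Spirantization: [vugnodi] → [vugnozi]
/kedibufe/:
  (1) Regressive Voicing Assimilation: no change — [kedibufe]
  (2) Final Devoicing: no change — [kedibufe]
  (3) Glottal Epenthesis: no change — [kedibufe]
  (4) Final Vowel Raising: [kedibufe] → [kedibufi]
  (5) Spirantization: [kedibufi] → [kezivufi]

[dofopus], [vugnozi], [kezivufi]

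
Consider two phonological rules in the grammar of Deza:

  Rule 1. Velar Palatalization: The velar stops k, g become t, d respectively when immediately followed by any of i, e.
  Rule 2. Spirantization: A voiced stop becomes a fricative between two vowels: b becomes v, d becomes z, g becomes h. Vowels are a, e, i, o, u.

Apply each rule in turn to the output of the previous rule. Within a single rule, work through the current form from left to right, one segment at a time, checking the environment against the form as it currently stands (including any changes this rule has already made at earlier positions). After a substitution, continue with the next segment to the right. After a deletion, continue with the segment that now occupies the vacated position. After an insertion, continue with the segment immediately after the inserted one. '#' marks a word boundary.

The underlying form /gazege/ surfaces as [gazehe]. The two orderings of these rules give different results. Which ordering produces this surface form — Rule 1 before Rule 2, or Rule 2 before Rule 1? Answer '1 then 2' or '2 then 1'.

2 then 1

Order 1 then 2:
  1 Velar Palatalization: [gazege] → [gazede]
  2 Spirantization: [gazede] → [gazeze]
  result: [gazeze]
Order 2 then 1:
  2 Spirantization: [gazege] → [gazehe]
  1 Velar Palatalization: no change — [gazehe]
  result: [gazehe]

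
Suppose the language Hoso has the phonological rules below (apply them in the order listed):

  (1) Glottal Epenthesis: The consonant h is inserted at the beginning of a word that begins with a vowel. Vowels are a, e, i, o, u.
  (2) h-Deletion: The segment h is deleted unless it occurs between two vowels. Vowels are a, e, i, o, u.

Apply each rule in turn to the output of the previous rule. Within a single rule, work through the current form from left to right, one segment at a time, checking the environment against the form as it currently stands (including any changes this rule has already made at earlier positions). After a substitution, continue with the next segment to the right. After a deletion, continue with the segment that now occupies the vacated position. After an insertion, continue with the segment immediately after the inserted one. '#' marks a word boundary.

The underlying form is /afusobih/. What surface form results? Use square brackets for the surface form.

(1) Glottal Epenthesis: [afusobih] → [hafusobih]
(2) h-Deletion: [hafusobih] → [afusobi]

[afusobi]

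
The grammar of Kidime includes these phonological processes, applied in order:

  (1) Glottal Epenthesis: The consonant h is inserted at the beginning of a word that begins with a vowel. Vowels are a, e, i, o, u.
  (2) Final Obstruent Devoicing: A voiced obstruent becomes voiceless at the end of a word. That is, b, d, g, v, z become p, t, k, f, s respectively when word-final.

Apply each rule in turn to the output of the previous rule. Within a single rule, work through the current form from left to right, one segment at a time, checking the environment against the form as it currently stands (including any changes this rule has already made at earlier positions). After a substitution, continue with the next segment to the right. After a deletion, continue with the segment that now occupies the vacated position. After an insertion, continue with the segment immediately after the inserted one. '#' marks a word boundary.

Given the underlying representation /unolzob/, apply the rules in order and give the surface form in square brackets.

[hunolzop]

(1) Glottal Epenthesis: [unolzob] → [hunolzob]
(2) Final Obstruent Devoicing: [hunolzob] → [hunolzop]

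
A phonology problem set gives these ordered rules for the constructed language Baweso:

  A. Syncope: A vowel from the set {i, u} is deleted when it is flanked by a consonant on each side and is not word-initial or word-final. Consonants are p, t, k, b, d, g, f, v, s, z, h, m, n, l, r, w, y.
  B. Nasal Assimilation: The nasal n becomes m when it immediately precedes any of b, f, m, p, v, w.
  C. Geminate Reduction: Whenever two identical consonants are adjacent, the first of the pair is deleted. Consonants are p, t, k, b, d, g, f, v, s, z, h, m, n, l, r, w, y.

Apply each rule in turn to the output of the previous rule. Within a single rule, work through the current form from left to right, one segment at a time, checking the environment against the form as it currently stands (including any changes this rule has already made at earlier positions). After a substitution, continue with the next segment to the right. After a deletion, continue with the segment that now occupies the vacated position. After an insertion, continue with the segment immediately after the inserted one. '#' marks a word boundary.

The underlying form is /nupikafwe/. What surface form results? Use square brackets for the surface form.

[mpkafwe]

A Syncope: [nupikafwe] → [npkafwe]
B Nasal Assimilation: [npkafwe] → [mpkafwe]
C Geminate Reduction: no change — [mpkafwe]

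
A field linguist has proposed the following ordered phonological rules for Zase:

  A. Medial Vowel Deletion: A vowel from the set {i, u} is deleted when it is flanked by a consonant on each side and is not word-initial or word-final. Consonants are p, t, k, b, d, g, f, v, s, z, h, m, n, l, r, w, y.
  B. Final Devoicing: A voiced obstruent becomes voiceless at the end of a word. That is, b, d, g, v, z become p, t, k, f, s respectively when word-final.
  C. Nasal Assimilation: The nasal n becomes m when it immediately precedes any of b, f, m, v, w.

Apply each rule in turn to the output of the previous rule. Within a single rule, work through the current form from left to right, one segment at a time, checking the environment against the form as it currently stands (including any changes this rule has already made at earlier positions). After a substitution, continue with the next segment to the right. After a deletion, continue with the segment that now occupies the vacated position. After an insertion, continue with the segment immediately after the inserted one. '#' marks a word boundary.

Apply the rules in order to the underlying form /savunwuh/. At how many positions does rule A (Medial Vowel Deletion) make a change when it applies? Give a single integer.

A Medial Vowel Deletion: [savunwuh] → [savnwh]
B Final Devoicing: no change — [savnwh]
C Nasal Assimilation: [savnwh] → [savmwh]
Rule A changed 2 position(s).

2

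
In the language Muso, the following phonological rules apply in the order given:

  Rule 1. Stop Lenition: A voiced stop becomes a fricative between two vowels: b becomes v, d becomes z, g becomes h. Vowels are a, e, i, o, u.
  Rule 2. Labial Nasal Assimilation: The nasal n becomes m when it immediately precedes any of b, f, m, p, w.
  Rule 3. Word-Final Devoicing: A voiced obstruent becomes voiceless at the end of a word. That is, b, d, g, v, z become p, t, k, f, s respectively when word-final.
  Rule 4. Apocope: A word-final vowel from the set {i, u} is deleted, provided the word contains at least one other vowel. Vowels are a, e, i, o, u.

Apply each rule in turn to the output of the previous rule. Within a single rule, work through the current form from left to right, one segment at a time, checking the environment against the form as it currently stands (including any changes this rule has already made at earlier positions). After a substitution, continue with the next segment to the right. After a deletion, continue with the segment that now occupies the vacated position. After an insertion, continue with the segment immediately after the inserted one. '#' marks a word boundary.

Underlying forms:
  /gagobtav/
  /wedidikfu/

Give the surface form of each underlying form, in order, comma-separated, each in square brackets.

/gagobtav/:
  Rule 1 Stop Lenition: [gagobtav] → [gahobtav]
  Rule 2 Labial Nasal Assimilation: no change — [gahobtav]
  Rule 3 Word-Final Devoicing: [gahobtav] → [gahobtaf]
  Rule 4 Apocope: no change — [gahobtaf]
/wedidikfu/:
  Rule 1 Stop Lenition: [wedidikfu] → [wezizikfu]
  Rule 2 Labial Nasal Assimilation: no change — [wezizikfu]
  Rule 3 Word-Final Devoicing: no change — [wezizikfu]
  Rule 4 Apocope: [wezizikfu] → [wezizikf]

[gahobtaf], [wezizikf]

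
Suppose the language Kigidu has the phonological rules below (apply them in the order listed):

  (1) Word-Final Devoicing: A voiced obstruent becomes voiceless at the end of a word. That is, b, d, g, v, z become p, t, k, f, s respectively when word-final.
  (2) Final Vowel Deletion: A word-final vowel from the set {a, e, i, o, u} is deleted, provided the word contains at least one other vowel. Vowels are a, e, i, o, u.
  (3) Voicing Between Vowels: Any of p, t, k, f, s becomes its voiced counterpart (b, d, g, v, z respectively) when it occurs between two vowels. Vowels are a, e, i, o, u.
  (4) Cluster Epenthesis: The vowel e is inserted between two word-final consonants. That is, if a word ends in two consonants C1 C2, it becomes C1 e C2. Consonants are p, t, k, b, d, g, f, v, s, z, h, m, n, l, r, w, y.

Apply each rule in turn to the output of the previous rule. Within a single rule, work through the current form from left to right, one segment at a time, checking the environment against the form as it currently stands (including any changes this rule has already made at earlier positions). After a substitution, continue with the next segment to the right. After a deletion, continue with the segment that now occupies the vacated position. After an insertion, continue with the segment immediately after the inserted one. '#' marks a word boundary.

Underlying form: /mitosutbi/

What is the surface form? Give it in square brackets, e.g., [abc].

(1) Word-Final Devoicing: no change — [mitosutbi]
(2) Final Vowel Deletion: [mitosutbi] → [mitosutb]
(3) Voicing Between Vowels: [mitosutb] → [midozutb]
(4) Cluster Epenthesis: [midozutb] → [midozuteb]

[midozuteb]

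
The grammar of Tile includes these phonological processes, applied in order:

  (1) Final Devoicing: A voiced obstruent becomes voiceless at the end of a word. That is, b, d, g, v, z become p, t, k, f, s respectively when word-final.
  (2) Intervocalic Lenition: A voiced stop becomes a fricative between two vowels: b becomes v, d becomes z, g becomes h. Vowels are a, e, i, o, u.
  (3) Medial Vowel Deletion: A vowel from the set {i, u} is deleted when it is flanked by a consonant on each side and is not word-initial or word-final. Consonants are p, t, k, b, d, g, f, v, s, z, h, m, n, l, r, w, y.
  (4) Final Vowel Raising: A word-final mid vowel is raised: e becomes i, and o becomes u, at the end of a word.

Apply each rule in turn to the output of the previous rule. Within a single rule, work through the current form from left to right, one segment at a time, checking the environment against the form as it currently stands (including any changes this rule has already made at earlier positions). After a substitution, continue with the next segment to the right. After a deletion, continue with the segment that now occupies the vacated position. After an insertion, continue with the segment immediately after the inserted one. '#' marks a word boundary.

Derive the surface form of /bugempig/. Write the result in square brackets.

[bhempk]

(1) Final Devoicing: [bugempig] → [bugempik]
(2) Intervocalic Lenition: [bugempik] → [buhempik]
(3) Medial Vowel Deletion: [buhempik] → [bhempk]
(4) Final Vowel Raising: no change — [bhempk]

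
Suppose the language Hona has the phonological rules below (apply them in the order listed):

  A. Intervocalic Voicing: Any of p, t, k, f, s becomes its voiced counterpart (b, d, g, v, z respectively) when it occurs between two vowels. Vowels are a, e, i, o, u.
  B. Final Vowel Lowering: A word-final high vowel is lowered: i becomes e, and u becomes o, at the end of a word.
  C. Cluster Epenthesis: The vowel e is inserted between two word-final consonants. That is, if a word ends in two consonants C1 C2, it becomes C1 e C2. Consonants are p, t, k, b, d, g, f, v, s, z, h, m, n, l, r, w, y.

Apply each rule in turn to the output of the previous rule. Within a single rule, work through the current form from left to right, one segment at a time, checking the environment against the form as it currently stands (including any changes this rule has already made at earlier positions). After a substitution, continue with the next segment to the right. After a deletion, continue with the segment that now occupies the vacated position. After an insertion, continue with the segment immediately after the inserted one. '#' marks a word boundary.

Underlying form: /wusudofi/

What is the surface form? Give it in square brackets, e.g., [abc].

A Intervocalic Voicing: [wusudofi] → [wuzudovi]
B Final Vowel Lowering: [wuzudovi] → [wuzudove]
C Cluster Epenthesis: no change — [wuzudove]

[wuzudove]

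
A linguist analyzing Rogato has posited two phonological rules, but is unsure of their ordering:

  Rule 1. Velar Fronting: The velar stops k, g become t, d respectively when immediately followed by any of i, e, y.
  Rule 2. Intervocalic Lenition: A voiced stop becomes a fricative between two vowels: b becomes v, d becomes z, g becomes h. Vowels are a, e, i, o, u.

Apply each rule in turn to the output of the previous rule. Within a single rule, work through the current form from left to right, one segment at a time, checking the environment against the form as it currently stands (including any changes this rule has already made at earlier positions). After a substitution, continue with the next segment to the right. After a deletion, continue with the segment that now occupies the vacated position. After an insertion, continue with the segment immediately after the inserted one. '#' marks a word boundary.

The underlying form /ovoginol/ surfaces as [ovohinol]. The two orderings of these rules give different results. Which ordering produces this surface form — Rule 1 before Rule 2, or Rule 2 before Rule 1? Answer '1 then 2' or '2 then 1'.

2 then 1

Order 1 then 2:
  1 Velar Fronting: [ovoginol] → [ovodinol]
  2 Intervocalic Lenition: [ovodinol] → [ovozinol]
  result: [ovozinol]
Order 2 then 1:
  2 Intervocalic Lenition: [ovoginol] → [ovohinol]
  1 Velar Fronting: no change — [ovohinol]
  result: [ovohinol]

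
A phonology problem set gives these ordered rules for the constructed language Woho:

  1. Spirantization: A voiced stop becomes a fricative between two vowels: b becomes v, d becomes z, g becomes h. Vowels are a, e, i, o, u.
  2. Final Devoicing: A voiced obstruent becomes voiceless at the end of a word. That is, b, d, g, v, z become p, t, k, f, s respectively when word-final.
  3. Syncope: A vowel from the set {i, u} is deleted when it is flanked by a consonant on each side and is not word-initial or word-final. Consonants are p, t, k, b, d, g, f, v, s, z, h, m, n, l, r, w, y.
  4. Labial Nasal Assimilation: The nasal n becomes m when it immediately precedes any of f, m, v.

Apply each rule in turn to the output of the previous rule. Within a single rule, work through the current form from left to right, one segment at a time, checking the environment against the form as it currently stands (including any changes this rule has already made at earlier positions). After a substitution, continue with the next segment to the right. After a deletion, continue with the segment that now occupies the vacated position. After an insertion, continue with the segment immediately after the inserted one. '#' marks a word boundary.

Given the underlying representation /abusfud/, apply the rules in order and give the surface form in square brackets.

[avsft]

1 Spirantization: [abusfud] → [avusfud]
2 Final Devoicing: [avusfud] → [avusfut]
3 Syncope: [avusfut] → [avsft]
4 Labial Nasal Assimilation: no change — [avsft]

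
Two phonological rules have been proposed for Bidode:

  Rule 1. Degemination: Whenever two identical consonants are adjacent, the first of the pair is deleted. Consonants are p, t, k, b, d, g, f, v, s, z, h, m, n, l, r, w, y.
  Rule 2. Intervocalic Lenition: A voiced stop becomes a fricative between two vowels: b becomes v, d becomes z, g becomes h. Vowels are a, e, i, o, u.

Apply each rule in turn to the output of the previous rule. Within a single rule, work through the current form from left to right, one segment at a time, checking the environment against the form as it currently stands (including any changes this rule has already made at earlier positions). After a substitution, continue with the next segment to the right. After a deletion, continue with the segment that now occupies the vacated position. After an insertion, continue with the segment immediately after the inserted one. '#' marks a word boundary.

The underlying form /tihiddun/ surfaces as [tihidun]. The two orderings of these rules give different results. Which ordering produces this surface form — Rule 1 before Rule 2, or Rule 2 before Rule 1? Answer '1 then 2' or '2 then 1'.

2 then 1

Order 1 then 2:
  1 Degemination: [tihiddun] → [tihidun]
  2 Intervocalic Lenition: [tihidun] → [tihizun]
  result: [tihizun]
Order 2 then 1:
  2 Intervocalic Lenition: no change — [tihiddun]
  1 Degemination: [tihiddun] → [tihidun]
  result: [tihidun]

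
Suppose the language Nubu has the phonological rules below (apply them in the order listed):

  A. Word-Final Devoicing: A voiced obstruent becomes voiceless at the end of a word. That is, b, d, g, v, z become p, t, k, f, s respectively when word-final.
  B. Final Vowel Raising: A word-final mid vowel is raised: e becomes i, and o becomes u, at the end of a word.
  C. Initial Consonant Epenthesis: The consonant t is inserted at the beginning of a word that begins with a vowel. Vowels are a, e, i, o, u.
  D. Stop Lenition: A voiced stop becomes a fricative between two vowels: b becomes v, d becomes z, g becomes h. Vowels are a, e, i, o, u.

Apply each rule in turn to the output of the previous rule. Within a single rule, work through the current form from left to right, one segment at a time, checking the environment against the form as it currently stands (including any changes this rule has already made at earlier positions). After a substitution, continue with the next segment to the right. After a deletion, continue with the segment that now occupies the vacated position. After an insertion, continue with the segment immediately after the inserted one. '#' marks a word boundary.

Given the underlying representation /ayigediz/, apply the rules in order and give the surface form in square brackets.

[tayihezis]

A Word-Final Devoicing: [ayigediz] → [ayigedis]
B Final Vowel Raising: no change — [ayigedis]
C Initial Consonant Epenthesis: [ayigedis] → [tayigedis]
D Stop Lenition: [tayigedis] → [tayihezis]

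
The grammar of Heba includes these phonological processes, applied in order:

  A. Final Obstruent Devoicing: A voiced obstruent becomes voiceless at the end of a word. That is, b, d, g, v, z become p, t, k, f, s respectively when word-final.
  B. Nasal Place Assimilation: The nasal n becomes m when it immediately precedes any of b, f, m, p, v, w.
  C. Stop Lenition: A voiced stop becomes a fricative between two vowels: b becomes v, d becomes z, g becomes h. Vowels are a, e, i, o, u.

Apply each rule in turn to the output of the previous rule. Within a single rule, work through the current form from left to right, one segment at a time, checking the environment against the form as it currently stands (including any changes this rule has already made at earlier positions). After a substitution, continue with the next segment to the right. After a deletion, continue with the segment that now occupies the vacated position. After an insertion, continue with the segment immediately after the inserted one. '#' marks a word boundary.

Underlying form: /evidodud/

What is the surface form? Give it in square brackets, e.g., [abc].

[evizozut]

A Final Obstruent Devoicing: [evidodud] → [evidodut]
B Nasal Place Assimilation: no change — [evidodut]
C Stop Lenition: [evidodut] → [evizozut]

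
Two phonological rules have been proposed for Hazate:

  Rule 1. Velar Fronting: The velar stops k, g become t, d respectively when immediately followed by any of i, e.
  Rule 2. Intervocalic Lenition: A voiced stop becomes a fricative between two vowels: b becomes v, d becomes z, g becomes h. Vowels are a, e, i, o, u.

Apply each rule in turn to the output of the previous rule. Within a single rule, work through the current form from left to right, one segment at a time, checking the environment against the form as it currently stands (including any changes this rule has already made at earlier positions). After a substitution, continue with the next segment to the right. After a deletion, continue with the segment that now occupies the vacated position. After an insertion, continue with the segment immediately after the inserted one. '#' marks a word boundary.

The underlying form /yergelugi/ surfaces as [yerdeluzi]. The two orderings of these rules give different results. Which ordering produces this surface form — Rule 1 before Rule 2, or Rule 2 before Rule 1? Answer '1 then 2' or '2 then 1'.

Order 1 then 2:
  1 Velar Fronting: [yergelugi] → [yerdeludi]
  2 Intervocalic Lenition: [yerdeludi] → [yerdeluzi]
  result: [yerdeluzi]
Order 2 then 1:
  2 Intervocalic Lenition: [yergelugi] → [yergeluhi]
  1 Velar Fronting: [yergeluhi] → [yerdeluhi]
  result: [yerdeluhi]

1 then 2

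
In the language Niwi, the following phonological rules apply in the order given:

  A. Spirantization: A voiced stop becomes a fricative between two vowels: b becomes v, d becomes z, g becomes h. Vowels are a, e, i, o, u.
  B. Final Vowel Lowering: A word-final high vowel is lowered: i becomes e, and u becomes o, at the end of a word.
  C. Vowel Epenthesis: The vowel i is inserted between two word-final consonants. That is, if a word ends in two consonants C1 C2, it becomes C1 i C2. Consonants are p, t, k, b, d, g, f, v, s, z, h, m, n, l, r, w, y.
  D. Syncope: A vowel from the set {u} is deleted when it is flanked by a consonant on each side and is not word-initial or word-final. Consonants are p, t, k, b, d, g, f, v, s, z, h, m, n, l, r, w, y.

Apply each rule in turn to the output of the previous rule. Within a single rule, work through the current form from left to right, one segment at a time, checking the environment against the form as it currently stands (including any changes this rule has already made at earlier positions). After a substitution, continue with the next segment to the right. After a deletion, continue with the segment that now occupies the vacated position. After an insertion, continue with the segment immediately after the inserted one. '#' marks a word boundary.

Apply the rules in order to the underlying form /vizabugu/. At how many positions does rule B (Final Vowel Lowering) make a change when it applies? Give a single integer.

A Spirantization: [vizabugu] → [vizavuhu]
B Final Vowel Lowering: [vizavuhu] → [vizavuho]
C Vowel Epenthesis: no change — [vizavuho]
D Syncope: [vizavuho] → [vizavho]
Rule B changed 1 position(s).

1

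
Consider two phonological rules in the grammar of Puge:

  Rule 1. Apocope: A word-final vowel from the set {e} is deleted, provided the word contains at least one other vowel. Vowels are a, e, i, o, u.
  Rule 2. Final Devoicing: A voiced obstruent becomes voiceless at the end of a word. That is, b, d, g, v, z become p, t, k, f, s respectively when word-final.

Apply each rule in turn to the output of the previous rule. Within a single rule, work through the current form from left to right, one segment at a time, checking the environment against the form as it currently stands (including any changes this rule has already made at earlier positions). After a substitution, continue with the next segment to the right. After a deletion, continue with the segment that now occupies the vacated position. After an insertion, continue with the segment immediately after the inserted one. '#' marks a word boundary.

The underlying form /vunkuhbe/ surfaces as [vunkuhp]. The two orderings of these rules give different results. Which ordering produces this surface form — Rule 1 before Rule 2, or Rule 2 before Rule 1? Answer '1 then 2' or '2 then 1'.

1 then 2

Order 1 then 2:
  1 Apocope: [vunkuhbe] → [vunkuhb]
  2 Final Devoicing: [vunkuhb] → [vunkuhp]
  result: [vunkuhp]
Order 2 then 1:
  2 Final Devoicing: no change — [vunkuhbe]
  1 Apocope: [vunkuhbe] → [vunkuhb]
  result: [vunkuhb]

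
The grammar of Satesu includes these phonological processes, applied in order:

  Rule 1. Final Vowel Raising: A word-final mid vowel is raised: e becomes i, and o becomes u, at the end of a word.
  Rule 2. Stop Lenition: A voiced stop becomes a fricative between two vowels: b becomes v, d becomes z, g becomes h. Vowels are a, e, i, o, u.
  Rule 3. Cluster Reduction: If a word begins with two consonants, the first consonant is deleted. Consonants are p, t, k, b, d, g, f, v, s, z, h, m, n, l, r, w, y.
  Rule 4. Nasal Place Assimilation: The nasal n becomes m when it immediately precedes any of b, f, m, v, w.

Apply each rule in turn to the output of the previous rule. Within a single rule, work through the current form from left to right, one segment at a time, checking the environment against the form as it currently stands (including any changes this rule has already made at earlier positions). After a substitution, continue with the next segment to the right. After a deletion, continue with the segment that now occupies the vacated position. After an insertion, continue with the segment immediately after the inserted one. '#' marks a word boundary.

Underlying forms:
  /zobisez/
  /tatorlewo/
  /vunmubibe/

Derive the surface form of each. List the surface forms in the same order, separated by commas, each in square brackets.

/zobisez/:
  Rule 1 Final Vowel Raising: no change — [zobisez]
  Rule 2 Stop Lenition: [zobisez] → [zovisez]
  Rule 3 Cluster Reduction: no change — [zovisez]
  Rule 4 Nasal Place Assimilation: no change — [zovisez]
/tatorlewo/:
  Rule 1 Final Vowel Raising: [tatorlewo] → [tatorlewu]
  Rule 2 Stop Lenition: no change — [tatorlewu]
  Rule 3 Cluster Reduction: no change — [tatorlewu]
  Rule 4 Nasal Place Assimilation: no change — [tatorlewu]
/vunmubibe/:
  Rule 1 Final Vowel Raising: [vunmubibe] → [vunmubibi]
  Rule 2 Stop Lenition: [vunmubibi] → [vunmuvivi]
  Rule 3 Cluster Reduction: no change — [vunmuvivi]
  Rule 4 Nasal Place Assimilation: [vunmuvivi] → [vummuvivi]

[zovisez], [tatorlewu], [vummuvivi]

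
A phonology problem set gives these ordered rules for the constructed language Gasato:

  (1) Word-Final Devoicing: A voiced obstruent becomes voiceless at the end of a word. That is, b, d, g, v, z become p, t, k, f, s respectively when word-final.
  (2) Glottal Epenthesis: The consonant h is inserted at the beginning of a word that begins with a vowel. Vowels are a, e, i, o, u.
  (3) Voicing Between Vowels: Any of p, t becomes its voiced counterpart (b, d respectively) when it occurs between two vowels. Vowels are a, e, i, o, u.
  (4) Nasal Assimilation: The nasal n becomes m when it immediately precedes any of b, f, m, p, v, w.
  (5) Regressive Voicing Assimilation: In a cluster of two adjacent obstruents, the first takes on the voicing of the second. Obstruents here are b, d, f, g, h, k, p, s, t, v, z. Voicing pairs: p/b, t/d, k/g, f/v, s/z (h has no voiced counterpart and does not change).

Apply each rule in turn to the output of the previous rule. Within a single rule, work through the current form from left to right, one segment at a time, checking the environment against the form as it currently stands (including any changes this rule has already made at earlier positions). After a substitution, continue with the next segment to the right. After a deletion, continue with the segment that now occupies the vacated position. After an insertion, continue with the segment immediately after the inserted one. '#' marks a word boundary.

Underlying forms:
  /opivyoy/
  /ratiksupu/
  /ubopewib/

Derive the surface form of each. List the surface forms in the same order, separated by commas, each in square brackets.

[hobivyoy], [radiksubu], [hubobewip]

/opivyoy/:
  (1) Word-Final Devoicing: no change — [opivyoy]
  (2) Glottal Epenthesis: [opivyoy] → [hopivyoy]
  (3) Voicing Between Vowels: [hopivyoy] → [hobivyoy]
  (4) Nasal Assimilation: no change — [hobivyoy]
  (5) Regressive Voicing Assimilation: no change — [hobivyoy]
/ratiksupu/:
  (1) Word-Final Devoicing: no change — [ratiksupu]
  (2) Glottal Epenthesis: no change — [ratiksupu]
  (3) Voicing Between Vowels: [ratiksupu] → [radiksubu]
  (4) Nasal Assimilation: no change — [radiksubu]
  (5) Regressive Voicing Assimilation: no change — [radiksubu]
/ubopewib/:
  (1) Word-Final Devoicing: [ubopewib] → [ubopewip]
  (2) Glottal Epenthesis: [ubopewip] → [hubopewip]
  (3) Voicing Between Vowels: [hubopewip] → [hubobewip]
  (4) Nasal Assimilation: no change — [hubobewip]
  (5) Regressive Voicing Assimilation: no change — [hubobewip]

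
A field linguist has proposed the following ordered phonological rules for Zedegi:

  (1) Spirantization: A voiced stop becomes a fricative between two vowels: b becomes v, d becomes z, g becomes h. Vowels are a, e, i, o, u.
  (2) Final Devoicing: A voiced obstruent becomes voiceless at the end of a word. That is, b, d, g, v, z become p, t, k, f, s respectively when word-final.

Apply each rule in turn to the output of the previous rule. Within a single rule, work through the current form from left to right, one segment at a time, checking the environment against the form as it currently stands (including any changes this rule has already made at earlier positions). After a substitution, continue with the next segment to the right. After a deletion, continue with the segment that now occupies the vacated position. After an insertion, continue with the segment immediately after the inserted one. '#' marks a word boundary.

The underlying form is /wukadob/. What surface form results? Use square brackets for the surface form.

[wukazop]

(1) Spirantization: [wukadob] → [wukazob]
(2) Final Devoicing: [wukazob] → [wukazop]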